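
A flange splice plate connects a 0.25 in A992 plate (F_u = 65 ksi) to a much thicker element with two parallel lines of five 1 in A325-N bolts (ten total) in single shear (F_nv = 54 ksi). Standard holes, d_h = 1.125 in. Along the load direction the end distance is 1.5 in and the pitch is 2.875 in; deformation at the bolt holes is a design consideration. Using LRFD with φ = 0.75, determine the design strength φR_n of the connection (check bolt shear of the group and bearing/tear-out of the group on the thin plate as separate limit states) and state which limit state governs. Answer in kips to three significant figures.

232 kips (bearing governs)

Bolt shear: A_b = π·1²/4 = 0.7854 in²; R_n = 54 × 0.7854 × 10 × 1 = 424.1 kips → 0.75 × 424.1 = 318 kips.
Bearing (1.2 l_c t F_u ≤ 2.4 d t F_u): upper limit = 2.4·1·0.25·65 = 39 kips.
  Edge l_c = 1.5 − 1.125/2 = 0.9375 → r_n = 18.28 kips; interior l_c = 2.875 − 1.125 = 1.75 → r_n = 34.12 kips.
  R_n,bearing = 2·18.28 + 8·34.12 = 309.6 kips → 0.75 × 309.6 = 232 kips.
Bearing governs: 232 kips.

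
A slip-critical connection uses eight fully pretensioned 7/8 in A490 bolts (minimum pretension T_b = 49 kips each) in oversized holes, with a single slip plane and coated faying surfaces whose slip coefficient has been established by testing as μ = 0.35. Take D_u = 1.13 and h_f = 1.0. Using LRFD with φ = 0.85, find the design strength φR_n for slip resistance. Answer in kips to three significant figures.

132 kips

R_n = μ · D_u · h_f · T_b · n_s · n_b = 0.35 × 1.13 × 1.0 × 49 × 1 × 8 = 155 kips.
Design strength φR_n = 0.85 × 155 = 132 kips.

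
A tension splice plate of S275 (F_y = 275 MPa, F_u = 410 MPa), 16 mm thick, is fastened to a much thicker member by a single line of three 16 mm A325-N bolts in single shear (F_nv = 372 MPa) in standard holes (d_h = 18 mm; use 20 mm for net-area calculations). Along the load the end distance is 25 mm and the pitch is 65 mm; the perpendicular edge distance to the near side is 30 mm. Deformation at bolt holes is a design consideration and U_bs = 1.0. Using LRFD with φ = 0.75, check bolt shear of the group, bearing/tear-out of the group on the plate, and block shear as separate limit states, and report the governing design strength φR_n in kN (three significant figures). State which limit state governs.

Bolt shear: A_b = π·16²/4 = 201.1 mm²; R_n = 372 × 201.1 × 3 × 1 / 1000 = 224.4 kN → 0.75 × 224.4 = 168 kN.
Bearing: edge l_c = 16, r_n = 126 kN; interior l_c = 47, r_n = 251.9 kN; R_n = 126 + 2·251.9 = 629.8 kN → 472 kN.
Block shear: A_gv = 2480, A_nv = 1680, A_nt = 320 mm²; R_n = min(0.6F_uA_nv, 0.6F_yA_gv) + U_bs·F_u·A_nt = 540.4 kN → 405 kN.
Bolt shear governs: 168 kN.

168 kN (bolt shear governs)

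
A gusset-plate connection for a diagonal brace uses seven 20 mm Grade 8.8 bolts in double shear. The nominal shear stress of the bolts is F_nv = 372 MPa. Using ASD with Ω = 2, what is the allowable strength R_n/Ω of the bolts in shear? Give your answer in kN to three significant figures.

A_b = π × 20² / 4 = 314.2 mm².
R_n = F_nv · A_b · n · n_s = 372 × 314.2 × 7 × 2 / 1000 = 1636 kN.
Allowable strength R_n/Ω = 1636 / 2 = 818 kN.

818 kN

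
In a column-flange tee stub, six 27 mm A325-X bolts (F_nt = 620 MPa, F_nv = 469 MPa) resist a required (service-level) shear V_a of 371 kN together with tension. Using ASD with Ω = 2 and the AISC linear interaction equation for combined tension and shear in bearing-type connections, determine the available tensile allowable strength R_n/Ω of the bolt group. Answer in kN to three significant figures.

894 kN

A_b = π·27²/4 = 572.6 mm²; f_rv = 371 × 1000 / (6 × 572.6) = 108 MPa.
F'_nt = 1.3 F_nt − (Ω F_nt / F_nv) f_rv = 1.3·620 − (2·620/469)·108 = 520.5 MPa, capped at F_nt → F'_nt = 520.5 MPa.
R_n = F'_nt · A_b · n = 520.5 × 572.6 × 6 / 1000 = 1788 kN.
Allowable strength R_n/Ω = 1788 / 2 = 894 kN.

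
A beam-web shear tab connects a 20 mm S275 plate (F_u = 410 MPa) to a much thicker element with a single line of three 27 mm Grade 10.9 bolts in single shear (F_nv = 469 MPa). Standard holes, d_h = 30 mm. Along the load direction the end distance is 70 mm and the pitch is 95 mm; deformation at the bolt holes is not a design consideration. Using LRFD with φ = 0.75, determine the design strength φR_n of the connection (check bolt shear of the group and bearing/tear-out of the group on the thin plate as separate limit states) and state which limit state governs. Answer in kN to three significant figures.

Bolt shear: A_b = π·27²/4 = 572.6 mm²; R_n = 469 × 572.6 × 3 × 1 / 1000 = 805.6 kN → 0.75 × 805.6 = 604 kN.
Bearing (1.5 l_c t F_u ≤ 3.0 d t F_u): upper limit = 3.0·27·20·410 / 1000 = 664.2 kN.
  Edge l_c = 70 − 30/2 = 55 → r_n = 664.2 kN; interior l_c = 95 − 30 = 65 → r_n = 664.2 kN.
  R_n,bearing = 1·664.2 + 2·664.2 = 1993 kN → 0.75 × 1993 = 1490 kN.
Bolt shear governs: 604 kN.

604 kN (bolt shear governs)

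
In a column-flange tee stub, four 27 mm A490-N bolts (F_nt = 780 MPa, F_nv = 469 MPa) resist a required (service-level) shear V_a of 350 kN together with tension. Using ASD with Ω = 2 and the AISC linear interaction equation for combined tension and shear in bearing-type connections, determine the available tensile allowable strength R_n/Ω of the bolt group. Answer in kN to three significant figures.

579 kN

A_b = π·27²/4 = 572.6 mm²; f_rv = 350 × 1000 / (4 × 572.6) = 152.8 MPa.
F'_nt = 1.3 F_nt − (Ω F_nt / F_nv) f_rv = 1.3·780 − (2·780/469)·152.8 = 505.7 MPa, capped at F_nt → F'_nt = 505.7 MPa.
R_n = F'_nt · A_b · n = 505.7 × 572.6 × 4 / 1000 = 1158 kN.
Allowable strength R_n/Ω = 1158 / 2 = 579 kN.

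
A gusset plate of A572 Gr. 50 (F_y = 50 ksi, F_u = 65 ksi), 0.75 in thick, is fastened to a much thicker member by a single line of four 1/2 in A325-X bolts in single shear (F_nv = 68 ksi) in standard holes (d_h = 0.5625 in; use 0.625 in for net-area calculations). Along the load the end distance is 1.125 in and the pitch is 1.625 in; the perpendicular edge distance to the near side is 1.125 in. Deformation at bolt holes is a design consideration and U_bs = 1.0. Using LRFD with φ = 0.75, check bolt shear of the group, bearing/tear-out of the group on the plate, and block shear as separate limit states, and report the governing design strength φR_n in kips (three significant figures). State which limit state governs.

40.1 kips (bolt shear governs)

Bolt shear: A_b = π·0.5²/4 = 0.1963 in²; R_n = 68 × 0.1963 × 4 × 1 = 53.41 kips → 0.75 × 53.41 = 40.1 kips.
Bearing: edge l_c = 0.8438, r_n = 49.36 kips; interior l_c = 1.062, r_n = 58.5 kips; R_n = 49.36 + 3·58.5 = 224.9 kips → 169 kips.
Block shear: A_gv = 4.5, A_nv = 2.859, A_nt = 0.6094 in²; R_n = min(0.6F_uA_nv, 0.6F_yA_gv) + U_bs·F_u·A_nt = 151.1 kips → 113 kips.
Bolt shear governs: 40.1 kips.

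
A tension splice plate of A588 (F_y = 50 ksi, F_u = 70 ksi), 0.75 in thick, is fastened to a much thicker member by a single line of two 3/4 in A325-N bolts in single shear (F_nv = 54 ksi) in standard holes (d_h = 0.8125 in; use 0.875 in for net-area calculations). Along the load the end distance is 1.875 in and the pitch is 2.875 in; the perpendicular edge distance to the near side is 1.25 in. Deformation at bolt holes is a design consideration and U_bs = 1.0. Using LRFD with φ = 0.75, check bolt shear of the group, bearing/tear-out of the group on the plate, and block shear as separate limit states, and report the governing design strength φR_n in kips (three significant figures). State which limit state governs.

35.8 kips (bolt shear governs)

Bolt shear: A_b = π·0.75²/4 = 0.4418 in²; R_n = 54 × 0.4418 × 2 × 1 = 47.71 kips → 0.75 × 47.71 = 35.8 kips.
Bearing: edge l_c = 1.469, r_n = 92.53 kips; interior l_c = 2.062, r_n = 94.5 kips; R_n = 92.53 + 1·94.5 = 187 kips → 140 kips.
Block shear: A_gv = 3.562, A_nv = 2.578, A_nt = 0.6094 in²; R_n = min(0.6F_uA_nv, 0.6F_yA_gv) + U_bs·F_u·A_nt = 149.5 kips → 112 kips.
Bolt shear governs: 35.8 kips.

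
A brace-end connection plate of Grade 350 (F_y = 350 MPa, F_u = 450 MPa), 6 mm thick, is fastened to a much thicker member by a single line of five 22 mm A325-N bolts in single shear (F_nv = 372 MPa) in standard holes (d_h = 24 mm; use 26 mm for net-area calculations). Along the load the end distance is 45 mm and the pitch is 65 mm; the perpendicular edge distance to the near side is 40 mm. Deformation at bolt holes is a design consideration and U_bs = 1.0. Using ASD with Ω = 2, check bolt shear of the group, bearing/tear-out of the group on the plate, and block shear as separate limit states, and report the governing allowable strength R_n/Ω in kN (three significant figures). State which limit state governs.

189 kN (block shear governs)

Bolt shear: A_b = π·22²/4 = 380.1 mm²; R_n = 372 × 380.1 × 5 × 1 / 1000 = 707 kN → 707 / 2 = 354 kN.
Bearing: edge l_c = 33, r_n = 106.9 kN; interior l_c = 41, r_n = 132.8 kN; R_n = 106.9 + 4·132.8 = 638.3 kN → 319 kN.
Block shear: A_gv = 1830, A_nv = 1128, A_nt = 162 mm²; R_n = min(0.6F_uA_nv, 0.6F_yA_gv) + U_bs·F_u·A_nt = 377.5 kN → 189 kN.
Block shear governs: 189 kN.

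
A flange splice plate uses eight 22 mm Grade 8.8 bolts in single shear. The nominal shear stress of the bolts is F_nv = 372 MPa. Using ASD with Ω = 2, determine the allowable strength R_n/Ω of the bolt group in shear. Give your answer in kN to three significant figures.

566 kN

A_b = π × 22² / 4 = 380.1 mm².
R_n = F_nv · A_b · n · n_s = 372 × 380.1 × 8 × 1 / 1000 = 1131 kN.
Allowable strength R_n/Ω = 1131 / 2 = 566 kN.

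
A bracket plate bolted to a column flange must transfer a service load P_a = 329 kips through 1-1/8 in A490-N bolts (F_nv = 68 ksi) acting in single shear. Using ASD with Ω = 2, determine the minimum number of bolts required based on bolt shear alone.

A_b = π·1.125²/4 = 0.994 in².
Per-bolt allowable strength R_n/Ω = 68 × 0.994 × 1 / 2 = 33.8 kips.
n ≥ 329 / 33.8 = 9.735 → use 10 bolts.

10 bolts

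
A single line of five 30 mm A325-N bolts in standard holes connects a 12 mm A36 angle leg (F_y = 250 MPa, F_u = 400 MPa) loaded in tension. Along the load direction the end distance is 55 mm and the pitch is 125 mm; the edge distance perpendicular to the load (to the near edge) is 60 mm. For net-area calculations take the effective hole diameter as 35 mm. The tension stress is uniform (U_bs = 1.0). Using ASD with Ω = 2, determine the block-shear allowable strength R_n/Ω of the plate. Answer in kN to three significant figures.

602 kN

Shear plane L_v = 55 + 4·125 = 555 mm; A_gv = 555 × 12 = 6660 mm².
A_nv = (555 − 4.5·35) × 12 = 4770 mm².
A_nt = (60 − 0.5·35) × 12 = 510 mm².
0.6 F_u A_nv = 1145 kN; 0.6 F_y A_gv = 999 kN → shear yielding governs the shear term.
R_n = 999 + 1.0 × 400 × 510 / 1000 = 1203 kN.
Allowable strength R_n/Ω = 1203 / 2 = 602 kN.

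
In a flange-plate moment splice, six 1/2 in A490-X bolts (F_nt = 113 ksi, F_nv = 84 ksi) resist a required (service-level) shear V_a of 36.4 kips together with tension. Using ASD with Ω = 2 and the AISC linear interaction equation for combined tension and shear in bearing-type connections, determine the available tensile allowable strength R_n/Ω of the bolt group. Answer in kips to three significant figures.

37.6 kips

A_b = π·0.5²/4 = 0.1963 in²; f_rv = 36.4 / (6 × 0.1963) = 30.9 ksi.
F'_nt = 1.3 F_nt − (Ω F_nt / F_nv) f_rv = 1.3·113 − (2·113/84)·30.9 = 63.77 ksi, capped at F_nt → F'_nt = 63.77 ksi.
R_n = F'_nt · A_b · n = 63.77 × 0.1963 × 6 = 75.13 kips.
Allowable strength R_n/Ω = 75.13 / 2 = 37.6 kips.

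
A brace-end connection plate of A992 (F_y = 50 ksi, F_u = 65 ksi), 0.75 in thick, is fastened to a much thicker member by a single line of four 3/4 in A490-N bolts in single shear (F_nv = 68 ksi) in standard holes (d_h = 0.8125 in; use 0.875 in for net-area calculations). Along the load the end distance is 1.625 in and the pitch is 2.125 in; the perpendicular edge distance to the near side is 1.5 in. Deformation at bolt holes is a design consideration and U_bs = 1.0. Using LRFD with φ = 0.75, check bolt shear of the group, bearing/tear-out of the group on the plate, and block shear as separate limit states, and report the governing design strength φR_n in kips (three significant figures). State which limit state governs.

Bolt shear: A_b = π·0.75²/4 = 0.4418 in²; R_n = 68 × 0.4418 × 4 × 1 = 120.2 kips → 0.75 × 120.2 = 90.1 kips.
Bearing: edge l_c = 1.219, r_n = 71.3 kips; interior l_c = 1.312, r_n = 76.78 kips; R_n = 71.3 + 3·76.78 = 301.6 kips → 226 kips.
Block shear: A_gv = 6, A_nv = 3.703, A_nt = 0.7969 in²; R_n = min(0.6F_uA_nv, 0.6F_yA_gv) + U_bs·F_u·A_nt = 196.2 kips → 147 kips.
Bolt shear governs: 90.1 kips.

90.1 kips (bolt shear governs)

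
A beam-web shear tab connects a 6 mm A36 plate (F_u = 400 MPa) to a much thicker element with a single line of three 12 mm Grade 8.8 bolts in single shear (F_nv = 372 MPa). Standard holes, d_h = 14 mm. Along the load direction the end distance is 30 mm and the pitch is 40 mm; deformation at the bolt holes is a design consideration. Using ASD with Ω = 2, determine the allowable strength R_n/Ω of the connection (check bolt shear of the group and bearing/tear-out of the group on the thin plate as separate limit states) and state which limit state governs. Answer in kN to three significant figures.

63.1 kN (bolt shear governs)

Bolt shear: A_b = π·12²/4 = 113.1 mm²; R_n = 372 × 113.1 × 3 × 1 / 1000 = 126.2 kN → 126.2 / 2 = 63.1 kN.
Bearing (1.2 l_c t F_u ≤ 2.4 d t F_u): upper limit = 2.4·12·6·400 / 1000 = 69.12 kN.
  Edge l_c = 30 − 14/2 = 23 → r_n = 66.24 kN; interior l_c = 40 − 14 = 26 → r_n = 69.12 kN.
  R_n,bearing = 1·66.24 + 2·69.12 = 204.5 kN → 204.5 / 2 = 102 kN.
Bolt shear governs: 63.1 kN.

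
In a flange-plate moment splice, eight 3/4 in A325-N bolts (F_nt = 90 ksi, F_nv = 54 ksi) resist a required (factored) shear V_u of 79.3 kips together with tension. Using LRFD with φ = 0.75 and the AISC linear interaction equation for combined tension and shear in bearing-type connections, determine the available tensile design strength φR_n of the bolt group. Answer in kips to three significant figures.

A_b = π·0.75²/4 = 0.4418 in²; f_rv = 79.3 / (8 × 0.4418) = 22.44 ksi.
F'_nt = 1.3 F_nt − (F_nt / φF_nv) f_rv = 1.3·90 − (90/(0.75·54))·22.44 = 67.14 ksi, capped at F_nt → F'_nt = 67.14 ksi.
R_n = F'_nt · A_b · n = 67.14 × 0.4418 × 8 = 237.3 kips.
Design strength φR_n = 0.75 × 237.3 = 178 kips.

178 kips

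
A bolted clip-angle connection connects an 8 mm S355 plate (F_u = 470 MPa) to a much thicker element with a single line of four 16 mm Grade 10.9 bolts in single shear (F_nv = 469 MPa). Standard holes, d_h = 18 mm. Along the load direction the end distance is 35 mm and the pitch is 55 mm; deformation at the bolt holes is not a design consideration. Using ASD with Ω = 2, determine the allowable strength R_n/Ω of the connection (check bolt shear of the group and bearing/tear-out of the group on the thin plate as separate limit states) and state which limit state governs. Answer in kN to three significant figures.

Bolt shear: A_b = π·16²/4 = 201.1 mm²; R_n = 469 × 201.1 × 4 × 1 / 1000 = 377.2 kN → 377.2 / 2 = 189 kN.
Bearing (1.5 l_c t F_u ≤ 3.0 d t F_u): upper limit = 3.0·16·8·470 / 1000 = 180.5 kN.
  Edge l_c = 35 − 18/2 = 26 → r_n = 146.6 kN; interior l_c = 55 − 18 = 37 → r_n = 180.5 kN.
  R_n,bearing = 1·146.6 + 3·180.5 = 688.1 kN → 688.1 / 2 = 344 kN.
Bolt shear governs: 189 kN.

189 kN (bolt shear governs)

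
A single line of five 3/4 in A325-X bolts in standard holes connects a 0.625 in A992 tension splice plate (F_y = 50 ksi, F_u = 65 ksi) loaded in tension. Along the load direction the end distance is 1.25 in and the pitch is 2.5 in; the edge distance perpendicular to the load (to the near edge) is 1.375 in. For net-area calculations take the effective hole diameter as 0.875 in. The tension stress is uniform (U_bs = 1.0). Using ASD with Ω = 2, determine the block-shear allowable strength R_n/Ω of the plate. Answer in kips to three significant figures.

108 kips

Shear plane L_v = 1.25 + 4·2.5 = 11.25 in; A_gv = 11.25 × 0.625 = 7.031 in².
A_nv = (11.25 − 4.5·0.875) × 0.625 = 4.57 in².
A_nt = (1.375 − 0.5·0.875) × 0.625 = 0.5859 in².
0.6 F_u A_nv = 178.2 kips; 0.6 F_y A_gv = 210.9 kips → shear rupture governs the shear term.
R_n = 178.2 + 1.0 × 65 × 0.5859 = 216.3 kips.
Allowable strength R_n/Ω = 216.3 / 2 = 108 kips.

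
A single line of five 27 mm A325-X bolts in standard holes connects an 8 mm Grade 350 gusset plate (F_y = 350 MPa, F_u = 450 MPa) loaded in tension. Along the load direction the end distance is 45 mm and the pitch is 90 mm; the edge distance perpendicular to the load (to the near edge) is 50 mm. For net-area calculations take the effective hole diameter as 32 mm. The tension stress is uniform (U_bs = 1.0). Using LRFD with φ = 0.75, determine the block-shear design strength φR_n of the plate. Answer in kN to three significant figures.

Shear plane L_v = 45 + 4·90 = 405 mm; A_gv = 405 × 8 = 3240 mm².
A_nv = (405 − 4.5·32) × 8 = 2088 mm².
A_nt = (50 − 0.5·32) × 8 = 272 mm².
0.6 F_u A_nv = 563.8 kN; 0.6 F_y A_gv = 680.4 kN → shear rupture governs the shear term.
R_n = 563.8 + 1.0 × 450 × 272 / 1000 = 686.2 kN.
Design strength φR_n = 0.75 × 686.2 = 515 kN.

515 kN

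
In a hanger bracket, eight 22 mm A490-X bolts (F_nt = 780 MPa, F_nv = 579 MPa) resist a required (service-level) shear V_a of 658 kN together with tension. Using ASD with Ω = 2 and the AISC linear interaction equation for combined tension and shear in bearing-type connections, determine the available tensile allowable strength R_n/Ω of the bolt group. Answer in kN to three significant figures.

655 kN

A_b = π·22²/4 = 380.1 mm²; f_rv = 658 × 1000 / (8 × 380.1) = 216.4 MPa.
F'_nt = 1.3 F_nt − (Ω F_nt / F_nv) f_rv = 1.3·780 − (2·780/579)·216.4 = 431 MPa, capped at F_nt → F'_nt = 431 MPa.
R_n = F'_nt · A_b · n = 431 × 380.1 × 8 / 1000 = 1311 kN.
Allowable strength R_n/Ω = 1311 / 2 = 655 kN.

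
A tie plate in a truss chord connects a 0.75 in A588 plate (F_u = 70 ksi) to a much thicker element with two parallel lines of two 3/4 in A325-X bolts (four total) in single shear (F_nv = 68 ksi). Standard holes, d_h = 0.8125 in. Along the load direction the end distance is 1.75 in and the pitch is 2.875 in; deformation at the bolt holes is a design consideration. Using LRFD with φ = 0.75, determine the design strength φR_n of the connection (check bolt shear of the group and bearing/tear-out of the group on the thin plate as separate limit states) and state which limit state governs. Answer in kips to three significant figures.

Bolt shear: A_b = π·0.75²/4 = 0.4418 in²; R_n = 68 × 0.4418 × 4 × 1 = 120.2 kips → 0.75 × 120.2 = 90.1 kips.
Bearing (1.2 l_c t F_u ≤ 2.4 d t F_u): upper limit = 2.4·0.75·0.75·70 = 94.5 kips.
  Edge l_c = 1.75 − 0.8125/2 = 1.344 → r_n = 84.66 kips; interior l_c = 2.875 − 0.8125 = 2.062 → r_n = 94.5 kips.
  R_n,bearing = 2·84.66 + 2·94.5 = 358.3 kips → 0.75 × 358.3 = 269 kips.
Bolt shear governs: 90.1 kips.

90.1 kips (bolt shear governs)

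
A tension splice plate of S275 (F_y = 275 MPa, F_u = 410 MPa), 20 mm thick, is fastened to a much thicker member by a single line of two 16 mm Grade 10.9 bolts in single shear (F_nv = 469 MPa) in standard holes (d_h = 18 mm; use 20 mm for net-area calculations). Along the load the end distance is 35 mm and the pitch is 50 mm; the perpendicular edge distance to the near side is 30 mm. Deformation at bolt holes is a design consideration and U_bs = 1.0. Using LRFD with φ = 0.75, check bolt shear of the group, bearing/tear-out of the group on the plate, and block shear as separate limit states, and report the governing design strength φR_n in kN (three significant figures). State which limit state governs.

Bolt shear: A_b = π·16²/4 = 201.1 mm²; R_n = 469 × 201.1 × 2 × 1 / 1000 = 188.6 kN → 0.75 × 188.6 = 141 kN.
Bearing: edge l_c = 26, r_n = 255.8 kN; interior l_c = 32, r_n = 314.9 kN; R_n = 255.8 + 1·314.9 = 570.7 kN → 428 kN.
Block shear: A_gv = 1700, A_nv = 1100, A_nt = 400 mm²; R_n = min(0.6F_uA_nv, 0.6F_yA_gv) + U_bs·F_u·A_nt = 434.6 kN → 326 kN.
Bolt shear governs: 141 kN.

141 kN (bolt shear governs)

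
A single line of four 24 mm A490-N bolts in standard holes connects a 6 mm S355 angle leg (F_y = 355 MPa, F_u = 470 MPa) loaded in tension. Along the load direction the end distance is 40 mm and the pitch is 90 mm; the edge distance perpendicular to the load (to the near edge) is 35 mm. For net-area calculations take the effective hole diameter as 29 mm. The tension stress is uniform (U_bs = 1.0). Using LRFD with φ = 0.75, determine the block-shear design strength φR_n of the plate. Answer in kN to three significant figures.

Shear plane L_v = 40 + 3·90 = 310 mm; A_gv = 310 × 6 = 1860 mm².
A_nv = (310 − 3.5·29) × 6 = 1251 mm².
A_nt = (35 − 0.5·29) × 6 = 123 mm².
0.6 F_u A_nv = 352.8 kN; 0.6 F_y A_gv = 396.2 kN → shear rupture governs the shear term.
R_n = 352.8 + 1.0 × 470 × 123 / 1000 = 410.6 kN.
Design strength φR_n = 0.75 × 410.6 = 308 kN.

308 kN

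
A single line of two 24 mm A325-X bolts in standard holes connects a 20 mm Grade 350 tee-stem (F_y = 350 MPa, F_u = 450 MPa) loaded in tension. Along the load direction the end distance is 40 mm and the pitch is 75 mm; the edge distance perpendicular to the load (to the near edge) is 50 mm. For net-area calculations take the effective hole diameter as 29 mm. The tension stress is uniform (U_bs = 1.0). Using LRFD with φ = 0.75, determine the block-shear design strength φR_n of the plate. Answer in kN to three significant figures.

Shear plane L_v = 40 + 1·75 = 115 mm; A_gv = 115 × 20 = 2300 mm².
A_nv = (115 − 1.5·29) × 20 = 1430 mm².
A_nt = (50 − 0.5·29) × 20 = 710 mm².
0.6 F_u A_nv = 386.1 kN; 0.6 F_y A_gv = 483 kN → shear rupture governs the shear term.
R_n = 386.1 + 1.0 × 450 × 710 / 1000 = 705.6 kN.
Design strength φR_n = 0.75 × 705.6 = 529 kN.

529 kN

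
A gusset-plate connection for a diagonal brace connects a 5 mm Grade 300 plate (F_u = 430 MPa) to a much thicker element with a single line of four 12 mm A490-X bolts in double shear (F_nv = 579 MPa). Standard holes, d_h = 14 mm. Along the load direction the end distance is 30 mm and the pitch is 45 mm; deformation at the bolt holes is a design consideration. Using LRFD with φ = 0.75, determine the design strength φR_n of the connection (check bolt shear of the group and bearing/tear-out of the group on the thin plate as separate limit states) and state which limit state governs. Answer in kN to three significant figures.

184 kN (bearing governs)

Bolt shear: A_b = π·12²/4 = 113.1 mm²; R_n = 579 × 113.1 × 4 × 2 / 1000 = 523.9 kN → 0.75 × 523.9 = 393 kN.
Bearing (1.2 l_c t F_u ≤ 2.4 d t F_u): upper limit = 2.4·12·5·430 / 1000 = 61.92 kN.
  Edge l_c = 30 − 14/2 = 23 → r_n = 59.34 kN; interior l_c = 45 − 14 = 31 → r_n = 61.92 kN.
  R_n,bearing = 1·59.34 + 3·61.92 = 245.1 kN → 0.75 × 245.1 = 184 kN.
Bearing governs: 184 kN.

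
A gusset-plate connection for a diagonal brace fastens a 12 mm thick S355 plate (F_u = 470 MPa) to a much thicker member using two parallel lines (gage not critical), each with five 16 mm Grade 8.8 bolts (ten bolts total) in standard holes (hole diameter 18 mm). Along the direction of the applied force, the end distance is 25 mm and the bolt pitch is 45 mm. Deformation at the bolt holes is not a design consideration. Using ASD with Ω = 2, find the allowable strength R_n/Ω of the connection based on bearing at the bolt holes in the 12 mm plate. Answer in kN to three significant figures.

Per bolt r_n = 1.5 l_c t F_u ≤ 3.0 d t F_u; upper limit = 3.0 × 16 × 12 × 470 / 1000 = 270.7 kN.
Edge bolt: l_c = 25 − 18/2 = 16 mm → 1.5 × 16 × 12 × 470 / 1000 = 135.4 → r_n = 135.4 kN.
Interior bolts: l_c = 45 − 18 = 27 mm → 1.5 × 27 × 12 × 470 / 1000 = 228.4 → r_n = 228.4 kN.
R_n = 2 × 135.4 + 8 × 228.4 = 2098 kN.
Allowable strength R_n/Ω = 2098 / 2 = 1050 kN.

1050 kN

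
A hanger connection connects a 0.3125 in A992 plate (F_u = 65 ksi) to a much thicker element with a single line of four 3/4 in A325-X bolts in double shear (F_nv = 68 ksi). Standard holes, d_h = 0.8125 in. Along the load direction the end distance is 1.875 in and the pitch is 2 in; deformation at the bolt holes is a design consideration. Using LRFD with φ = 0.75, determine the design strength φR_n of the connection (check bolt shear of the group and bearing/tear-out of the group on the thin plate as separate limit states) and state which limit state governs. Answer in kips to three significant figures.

Bolt shear: A_b = π·0.75²/4 = 0.4418 in²; R_n = 68 × 0.4418 × 4 × 2 = 240.3 kips → 0.75 × 240.3 = 180 kips.
Bearing (1.2 l_c t F_u ≤ 2.4 d t F_u): upper limit = 2.4·0.75·0.3125·65 = 36.56 kips.
  Edge l_c = 1.875 − 0.8125/2 = 1.469 → r_n = 35.8 kips; interior l_c = 2 − 0.8125 = 1.188 → r_n = 28.95 kips.
  R_n,bearing = 1·35.8 + 3·28.95 = 122.6 kips → 0.75 × 122.6 = 92 kips.
Bearing governs: 92 kips.

92 kips (bearing governs)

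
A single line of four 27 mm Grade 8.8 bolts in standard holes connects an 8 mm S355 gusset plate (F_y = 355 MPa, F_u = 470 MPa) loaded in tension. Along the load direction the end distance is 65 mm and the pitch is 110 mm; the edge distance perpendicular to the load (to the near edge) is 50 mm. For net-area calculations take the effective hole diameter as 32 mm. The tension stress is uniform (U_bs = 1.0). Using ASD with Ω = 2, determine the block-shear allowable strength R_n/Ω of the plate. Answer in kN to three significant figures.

383 kN

Shear plane L_v = 65 + 3·110 = 395 mm; A_gv = 395 × 8 = 3160 mm².
A_nv = (395 − 3.5·32) × 8 = 2264 mm².
A_nt = (50 − 0.5·32) × 8 = 272 mm².
0.6 F_u A_nv = 638.4 kN; 0.6 F_y A_gv = 673.1 kN → shear rupture governs the shear term.
R_n = 638.4 + 1.0 × 470 × 272 / 1000 = 766.3 kN.
Allowable strength R_n/Ω = 766.3 / 2 = 383 kN.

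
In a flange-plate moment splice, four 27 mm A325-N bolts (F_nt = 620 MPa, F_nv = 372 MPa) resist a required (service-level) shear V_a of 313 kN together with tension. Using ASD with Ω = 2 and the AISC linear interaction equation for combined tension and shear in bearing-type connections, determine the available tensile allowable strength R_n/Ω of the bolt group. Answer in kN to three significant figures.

A_b = π·27²/4 = 572.6 mm²; f_rv = 313 × 1000 / (4 × 572.6) = 136.7 MPa.
F'_nt = 1.3 F_nt − (Ω F_nt / F_nv) f_rv = 1.3·620 − (2·620/372)·136.7 = 350.4 MPa, capped at F_nt → F'_nt = 350.4 MPa.
R_n = F'_nt · A_b · n = 350.4 × 572.6 × 4 / 1000 = 802.6 kN.
Allowable strength R_n/Ω = 802.6 / 2 = 401 kN.

401 kN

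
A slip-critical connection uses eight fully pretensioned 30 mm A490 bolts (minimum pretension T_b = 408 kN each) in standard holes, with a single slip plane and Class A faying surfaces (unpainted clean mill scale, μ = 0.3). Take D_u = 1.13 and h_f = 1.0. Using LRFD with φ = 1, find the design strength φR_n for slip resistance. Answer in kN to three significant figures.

R_n = μ · D_u · h_f · T_b · n_s · n_b = 0.3 × 1.13 × 1.0 × 408 × 1 × 8 = 1106 kN.
Design strength φR_n = 1 × 1106 = 1110 kN.

1110 kN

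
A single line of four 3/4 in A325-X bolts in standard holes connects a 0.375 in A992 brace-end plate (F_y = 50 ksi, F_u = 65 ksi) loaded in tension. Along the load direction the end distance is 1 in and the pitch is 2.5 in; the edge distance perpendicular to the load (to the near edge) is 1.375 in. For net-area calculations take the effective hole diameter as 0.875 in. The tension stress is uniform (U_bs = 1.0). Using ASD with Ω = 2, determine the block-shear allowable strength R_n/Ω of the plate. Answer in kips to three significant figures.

Shear plane L_v = 1 + 3·2.5 = 8.5 in; A_gv = 8.5 × 0.375 = 3.188 in².
A_nv = (8.5 − 3.5·0.875) × 0.375 = 2.039 in².
A_nt = (1.375 − 0.5·0.875) × 0.375 = 0.3516 in².
0.6 F_u A_nv = 79.52 kips; 0.6 F_y A_gv = 95.62 kips → shear rupture governs the shear term.
R_n = 79.52 + 1.0 × 65 × 0.3516 = 102.4 kips.
Allowable strength R_n/Ω = 102.4 / 2 = 51.2 kips.

51.2 kips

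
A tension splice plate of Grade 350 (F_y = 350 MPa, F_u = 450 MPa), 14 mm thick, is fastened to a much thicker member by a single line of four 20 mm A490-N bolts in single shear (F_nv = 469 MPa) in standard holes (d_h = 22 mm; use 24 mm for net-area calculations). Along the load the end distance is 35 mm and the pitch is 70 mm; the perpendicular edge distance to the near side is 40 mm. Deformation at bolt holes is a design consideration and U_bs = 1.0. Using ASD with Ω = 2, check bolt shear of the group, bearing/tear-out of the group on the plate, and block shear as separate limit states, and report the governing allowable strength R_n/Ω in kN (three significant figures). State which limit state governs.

Bolt shear: A_b = π·20²/4 = 314.2 mm²; R_n = 469 × 314.2 × 4 × 1 / 1000 = 589.4 kN → 589.4 / 2 = 295 kN.
Bearing: edge l_c = 24, r_n = 181.4 kN; interior l_c = 48, r_n = 302.4 kN; R_n = 181.4 + 3·302.4 = 1089 kN → 544 kN.
Block shear: A_gv = 3430, A_nv = 2254, A_nt = 392 mm²; R_n = min(0.6F_uA_nv, 0.6F_yA_gv) + U_bs·F_u·A_nt = 785 kN → 392 kN.
Bolt shear governs: 295 kN.

295 kN (bolt shear governs)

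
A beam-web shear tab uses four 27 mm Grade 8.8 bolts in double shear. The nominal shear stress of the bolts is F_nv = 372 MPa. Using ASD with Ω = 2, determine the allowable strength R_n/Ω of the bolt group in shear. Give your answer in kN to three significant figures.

852 kN

A_b = π × 27² / 4 = 572.6 mm².
R_n = F_nv · A_b · n · n_s = 372 × 572.6 × 4 × 2 / 1000 = 1704 kN.
Allowable strength R_n/Ω = 1704 / 2 = 852 kN.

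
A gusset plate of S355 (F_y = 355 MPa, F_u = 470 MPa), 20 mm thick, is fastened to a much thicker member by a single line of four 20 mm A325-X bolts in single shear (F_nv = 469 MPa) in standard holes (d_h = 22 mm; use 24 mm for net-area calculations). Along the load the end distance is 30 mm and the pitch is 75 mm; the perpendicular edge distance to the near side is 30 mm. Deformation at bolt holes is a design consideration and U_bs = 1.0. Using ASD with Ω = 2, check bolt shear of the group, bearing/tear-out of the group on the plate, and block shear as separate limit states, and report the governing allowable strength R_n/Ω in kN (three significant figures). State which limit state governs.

295 kN (bolt shear governs)

Bolt shear: A_b = π·20²/4 = 314.2 mm²; R_n = 469 × 314.2 × 4 × 1 / 1000 = 589.4 kN → 589.4 / 2 = 295 kN.
Bearing: edge l_c = 19, r_n = 214.3 kN; interior l_c = 53, r_n = 451.2 kN; R_n = 214.3 + 3·451.2 = 1568 kN → 784 kN.
Block shear: A_gv = 5100, A_nv = 3420, A_nt = 360 mm²; R_n = min(0.6F_uA_nv, 0.6F_yA_gv) + U_bs·F_u·A_nt = 1134 kN → 567 kN.
Bolt shear governs: 295 kN.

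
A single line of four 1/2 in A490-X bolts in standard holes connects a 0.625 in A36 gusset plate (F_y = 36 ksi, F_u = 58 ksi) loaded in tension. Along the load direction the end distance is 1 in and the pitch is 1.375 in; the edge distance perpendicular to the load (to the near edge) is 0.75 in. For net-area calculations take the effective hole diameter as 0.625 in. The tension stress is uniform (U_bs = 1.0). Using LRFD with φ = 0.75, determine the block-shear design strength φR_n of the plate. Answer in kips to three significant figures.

Shear plane L_v = 1 + 3·1.375 = 5.125 in; A_gv = 5.125 × 0.625 = 3.203 in².
A_nv = (5.125 − 3.5·0.625) × 0.625 = 1.836 in².
A_nt = (0.75 − 0.5·0.625) × 0.625 = 0.2734 in².
0.6 F_u A_nv = 63.89 kips; 0.6 F_y A_gv = 69.19 kips → shear rupture governs the shear term.
R_n = 63.89 + 1.0 × 58 × 0.2734 = 79.75 kips.
Design strength φR_n = 0.75 × 79.75 = 59.8 kips.

59.8 kips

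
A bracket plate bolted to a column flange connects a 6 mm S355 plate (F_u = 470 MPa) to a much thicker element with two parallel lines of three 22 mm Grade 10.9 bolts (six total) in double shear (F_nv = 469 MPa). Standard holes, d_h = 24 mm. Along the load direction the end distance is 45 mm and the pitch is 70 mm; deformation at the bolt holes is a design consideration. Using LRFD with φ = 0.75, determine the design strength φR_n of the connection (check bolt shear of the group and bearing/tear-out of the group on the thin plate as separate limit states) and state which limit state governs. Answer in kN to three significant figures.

614 kN (bearing governs)

Bolt shear: A_b = π·22²/4 = 380.1 mm²; R_n = 469 × 380.1 × 6 × 2 / 1000 = 2139 kN → 0.75 × 2139 = 1600 kN.
Bearing (1.2 l_c t F_u ≤ 2.4 d t F_u): upper limit = 2.4·22·6·470 / 1000 = 148.9 kN.
  Edge l_c = 45 − 24/2 = 33 → r_n = 111.7 kN; interior l_c = 70 − 24 = 46 → r_n = 148.9 kN.
  R_n,bearing = 2·111.7 + 4·148.9 = 818.9 kN → 0.75 × 818.9 = 614 kN.
Bearing governs: 614 kN.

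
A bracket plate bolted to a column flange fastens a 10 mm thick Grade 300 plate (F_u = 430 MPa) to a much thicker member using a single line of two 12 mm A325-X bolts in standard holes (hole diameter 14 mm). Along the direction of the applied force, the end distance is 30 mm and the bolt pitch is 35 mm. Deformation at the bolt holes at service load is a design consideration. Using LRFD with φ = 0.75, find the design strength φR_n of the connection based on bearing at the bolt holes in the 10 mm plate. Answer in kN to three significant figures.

170 kN

Per bolt r_n = 1.2 l_c t F_u ≤ 2.4 d t F_u; upper limit = 2.4 × 12 × 10 × 430 / 1000 = 123.8 kN.
Edge bolt: l_c = 30 − 14/2 = 23 mm → 1.2 × 23 × 10 × 430 / 1000 = 118.7 → r_n = 118.7 kN.
Interior bolts: l_c = 35 − 14 = 21 mm → 1.2 × 21 × 10 × 430 / 1000 = 108.4 → r_n = 108.4 kN.
R_n = 1 × 118.7 + 1 × 108.4 = 227 kN.
Design strength φR_n = 0.75 × 227 = 170 kN.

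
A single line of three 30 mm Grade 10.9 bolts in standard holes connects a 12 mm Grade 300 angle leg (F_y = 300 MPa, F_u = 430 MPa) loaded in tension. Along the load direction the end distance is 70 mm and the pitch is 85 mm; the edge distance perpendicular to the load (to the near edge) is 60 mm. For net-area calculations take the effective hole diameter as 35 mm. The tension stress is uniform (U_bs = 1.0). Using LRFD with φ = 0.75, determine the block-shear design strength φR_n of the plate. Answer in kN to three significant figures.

519 kN

Shear plane L_v = 70 + 2·85 = 240 mm; A_gv = 240 × 12 = 2880 mm².
A_nv = (240 − 2.5·35) × 12 = 1830 mm².
A_nt = (60 − 0.5·35) × 12 = 510 mm².
0.6 F_u A_nv = 472.1 kN; 0.6 F_y A_gv = 518.4 kN → shear rupture governs the shear term.
R_n = 472.1 + 1.0 × 430 × 510 / 1000 = 691.4 kN.
Design strength φR_n = 0.75 × 691.4 = 519 kN.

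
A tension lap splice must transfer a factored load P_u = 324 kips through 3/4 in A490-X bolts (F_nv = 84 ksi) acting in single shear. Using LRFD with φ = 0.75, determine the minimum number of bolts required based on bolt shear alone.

12 bolts

A_b = π·0.75²/4 = 0.4418 in².
Per-bolt design strength φR_n = 0.75 × 84 × 0.4418 × 1 = 27.83 kips.
n ≥ 324 / 27.83 = 11.64 → use 12 bolts.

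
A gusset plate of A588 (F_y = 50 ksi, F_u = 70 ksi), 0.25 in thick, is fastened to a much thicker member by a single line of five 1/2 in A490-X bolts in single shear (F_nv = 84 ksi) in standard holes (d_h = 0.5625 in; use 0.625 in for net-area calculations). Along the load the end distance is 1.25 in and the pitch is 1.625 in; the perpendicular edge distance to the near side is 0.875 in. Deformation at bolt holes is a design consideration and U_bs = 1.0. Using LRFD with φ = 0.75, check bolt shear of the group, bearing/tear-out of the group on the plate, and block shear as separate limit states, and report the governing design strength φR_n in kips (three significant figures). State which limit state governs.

46.3 kips (block shear governs)

Bolt shear: A_b = π·0.5²/4 = 0.1963 in²; R_n = 84 × 0.1963 × 5 × 1 = 82.47 kips → 0.75 × 82.47 = 61.9 kips.
Bearing: edge l_c = 0.9688, r_n = 20.34 kips; interior l_c = 1.062, r_n = 21 kips; R_n = 20.34 + 4·21 = 104.3 kips → 78.3 kips.
Block shear: A_gv = 1.938, A_nv = 1.234, A_nt = 0.1406 in²; R_n = min(0.6F_uA_nv, 0.6F_yA_gv) + U_bs·F_u·A_nt = 61.69 kips → 46.3 kips.
Block shear governs: 46.3 kips.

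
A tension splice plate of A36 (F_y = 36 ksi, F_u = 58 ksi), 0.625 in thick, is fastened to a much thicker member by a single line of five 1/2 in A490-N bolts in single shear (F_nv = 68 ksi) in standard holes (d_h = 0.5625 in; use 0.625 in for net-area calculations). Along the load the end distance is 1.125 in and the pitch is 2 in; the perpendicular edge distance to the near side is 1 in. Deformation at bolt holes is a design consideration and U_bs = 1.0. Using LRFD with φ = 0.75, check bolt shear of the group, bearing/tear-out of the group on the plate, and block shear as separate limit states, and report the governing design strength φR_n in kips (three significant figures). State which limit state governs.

Bolt shear: A_b = π·0.5²/4 = 0.1963 in²; R_n = 68 × 0.1963 × 5 × 1 = 66.76 kips → 0.75 × 66.76 = 50.1 kips.
Bearing: edge l_c = 0.8438, r_n = 36.7 kips; interior l_c = 1.438, r_n = 43.5 kips; R_n = 36.7 + 4·43.5 = 210.7 kips → 158 kips.
Block shear: A_gv = 5.703, A_nv = 3.945, A_nt = 0.4297 in²; R_n = min(0.6F_uA_nv, 0.6F_yA_gv) + U_bs·F_u·A_nt = 148.1 kips → 111 kips.
Bolt shear governs: 50.1 kips.

50.1 kips (bolt shear governs)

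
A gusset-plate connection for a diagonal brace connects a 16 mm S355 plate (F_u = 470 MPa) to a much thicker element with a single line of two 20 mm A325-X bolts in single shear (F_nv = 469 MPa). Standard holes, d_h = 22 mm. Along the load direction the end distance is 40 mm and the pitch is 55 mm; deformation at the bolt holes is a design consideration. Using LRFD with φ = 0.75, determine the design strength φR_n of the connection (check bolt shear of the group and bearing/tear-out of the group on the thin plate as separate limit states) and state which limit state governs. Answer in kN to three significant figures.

221 kN (bolt shear governs)

Bolt shear: A_b = π·20²/4 = 314.2 mm²; R_n = 469 × 314.2 × 2 × 1 / 1000 = 294.7 kN → 0.75 × 294.7 = 221 kN.
Bearing (1.2 l_c t F_u ≤ 2.4 d t F_u): upper limit = 2.4·20·16·470 / 1000 = 361 kN.
  Edge l_c = 40 − 22/2 = 29 → r_n = 261.7 kN; interior l_c = 55 − 22 = 33 → r_n = 297.8 kN.
  R_n,bearing = 1·261.7 + 1·297.8 = 559.5 kN → 0.75 × 559.5 = 420 kN.
Bolt shear governs: 221 kN.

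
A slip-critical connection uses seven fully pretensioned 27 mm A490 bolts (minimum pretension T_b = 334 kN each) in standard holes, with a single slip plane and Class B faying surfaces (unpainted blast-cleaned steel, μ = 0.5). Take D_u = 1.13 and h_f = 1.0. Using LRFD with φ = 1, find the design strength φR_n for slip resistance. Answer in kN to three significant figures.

R_n = μ · D_u · h_f · T_b · n_s · n_b = 0.5 × 1.13 × 1.0 × 334 × 1 × 7 = 1321 kN.
Design strength φR_n = 1 × 1321 = 1320 kN.

1320 kN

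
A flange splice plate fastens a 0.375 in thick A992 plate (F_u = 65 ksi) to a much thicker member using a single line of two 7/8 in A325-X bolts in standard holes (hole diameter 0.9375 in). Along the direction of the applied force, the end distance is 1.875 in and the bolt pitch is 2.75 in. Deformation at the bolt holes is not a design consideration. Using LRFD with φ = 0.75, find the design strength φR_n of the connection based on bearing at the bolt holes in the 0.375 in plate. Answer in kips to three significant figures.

Per bolt r_n = 1.5 l_c t F_u ≤ 3.0 d t F_u; upper limit = 3.0 × 0.875 × 0.375 × 65 = 63.98 kips.
Edge bolt: l_c = 1.875 − 0.9375/2 = 1.406 in → 1.5 × 1.406 × 0.375 × 65 = 51.42 → r_n = 51.42 kips.
Interior bolts: l_c = 2.75 − 0.9375 = 1.812 in → 1.5 × 1.812 × 0.375 × 65 = 66.27 → r_n = 63.98 kips.
R_n = 1 × 51.42 + 1 × 63.98 = 115.4 kips.
Design strength φR_n = 0.75 × 115.4 = 86.6 kips.

86.6 kips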